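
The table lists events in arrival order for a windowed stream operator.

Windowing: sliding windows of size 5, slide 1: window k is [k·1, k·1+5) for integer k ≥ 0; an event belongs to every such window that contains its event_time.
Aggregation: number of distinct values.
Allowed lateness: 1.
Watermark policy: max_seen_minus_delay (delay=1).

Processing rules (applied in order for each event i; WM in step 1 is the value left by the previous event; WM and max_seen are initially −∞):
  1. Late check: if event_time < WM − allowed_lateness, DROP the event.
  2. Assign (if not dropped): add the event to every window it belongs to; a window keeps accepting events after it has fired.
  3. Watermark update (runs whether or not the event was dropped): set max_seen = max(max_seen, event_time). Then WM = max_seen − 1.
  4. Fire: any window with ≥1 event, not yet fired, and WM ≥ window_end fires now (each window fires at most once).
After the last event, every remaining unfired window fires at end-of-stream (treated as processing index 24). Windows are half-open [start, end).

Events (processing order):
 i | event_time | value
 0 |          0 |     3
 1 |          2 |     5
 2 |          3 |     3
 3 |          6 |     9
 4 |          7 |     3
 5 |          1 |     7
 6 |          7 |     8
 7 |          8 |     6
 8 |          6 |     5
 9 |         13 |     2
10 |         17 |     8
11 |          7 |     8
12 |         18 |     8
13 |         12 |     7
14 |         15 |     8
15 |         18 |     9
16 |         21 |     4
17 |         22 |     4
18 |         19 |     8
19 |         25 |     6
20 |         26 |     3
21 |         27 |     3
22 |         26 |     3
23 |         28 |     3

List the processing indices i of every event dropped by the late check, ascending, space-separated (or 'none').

i=0 t=0 v=3: → [0,5); WM=-1
i=1 t=2 v=5: → [2,7),[1,6),[0,5); WM=1
i=2 t=3 v=3: → [3,8),[2,7),[1,6),[0,5); WM=2
i=3 t=6 v=9: → [6,11),[5,10),[4,9),[3,8),[2,7); WM=5; [0,5) fires=2
i=4 t=7 v=3: → [7,12),[6,11),[5,10),[4,9),[3,8); WM=6; [1,6) fires=2
i=5 t=1 v=7: DROP (t<6-1); WM=6
i=6 t=7 v=8: → [7,12),[6,11),[5,10),[4,9),[3,8); WM=6
i=7 t=8 v=6: → [8,13),[7,12),[6,11),[5,10),[4,9); WM=7; [2,7) fires=3
i=8 t=6 v=5: → [6,11),[5,10),[4,9),[3,8),[2,7); WM=7
i=9 t=13 v=2: → [13,18),[12,17),[11,16),[10,15),[9,14); WM=12; [3,8) fires=4 [4,9) fires=5 [5,10) fires=5 [6,11) fires=5 [7,12) fires=3
i=10 t=17 v=8: → [17,22),[16,21),[15,20),[14,19),[13,18); WM=16; [8,13) fires=1 [9,14) fires=1 [10,15) fires=1 [11,16) fires=1
i=11 t=7 v=8: DROP (t<16-1); WM=16
i=12 t=18 v=8: → [18,23),[17,22),[16,21),[15,20),[14,19); WM=17; [12,17) fires=1
i=13 t=12 v=7: DROP (t<17-1); WM=17
i=14 t=15 v=8: DROP (t<17-1); WM=17
i=15 t=18 v=9: → [18,23),[17,22),[16,21),[15,20),[14,19); WM=17
i=16 t=21 v=4: → [21,26),[20,25),[19,24),[18,23),[17,22); WM=20; [13,18) fires=2 [14,19) fires=2 [15,20) fires=2
i=17 t=22 v=4: → [22,27),[21,26),[20,25),[19,24),[18,23); WM=21; [16,21) fires=2
i=18 t=19 v=8: DROP (t<21-1); WM=21
i=19 t=25 v=6: → [25,30),[24,29),[23,28),[22,27),[21,26); WM=24; [17,22) fires=3 [18,23) fires=3 [19,24) fires=1
i=20 t=26 v=3: → [26,31),[25,30),[24,29),[23,28),[22,27); WM=25; [20,25) fires=1
i=21 t=27 v=3: → [27,32),[26,31),[25,30),[24,29),[23,28); WM=26; [21,26) fires=2
i=22 t=26 v=3: → [26,31),[25,30),[24,29),[23,28),[22,27); WM=26
i=23 t=28 v=3: → [28,33),[27,32),[26,31),[25,30),[24,29); WM=27; [22,27) fires=3

5 11 13 14 18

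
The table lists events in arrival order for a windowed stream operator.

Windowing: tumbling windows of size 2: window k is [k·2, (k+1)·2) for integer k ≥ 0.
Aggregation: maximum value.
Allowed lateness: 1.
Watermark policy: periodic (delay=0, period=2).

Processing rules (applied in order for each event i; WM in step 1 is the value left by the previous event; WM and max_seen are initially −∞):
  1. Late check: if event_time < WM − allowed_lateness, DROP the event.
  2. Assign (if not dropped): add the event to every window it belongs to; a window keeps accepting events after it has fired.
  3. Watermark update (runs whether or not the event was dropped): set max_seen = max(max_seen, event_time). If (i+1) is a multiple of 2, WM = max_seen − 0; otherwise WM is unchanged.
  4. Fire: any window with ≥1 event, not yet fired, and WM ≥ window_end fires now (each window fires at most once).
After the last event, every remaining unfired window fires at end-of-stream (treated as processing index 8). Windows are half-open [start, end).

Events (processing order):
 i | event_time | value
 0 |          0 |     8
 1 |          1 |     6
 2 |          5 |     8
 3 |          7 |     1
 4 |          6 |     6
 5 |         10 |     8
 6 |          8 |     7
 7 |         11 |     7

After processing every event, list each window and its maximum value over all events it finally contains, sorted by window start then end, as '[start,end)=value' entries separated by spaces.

i=0 t=0 v=8: → [0,2); WM=−∞
i=1 t=1 v=6: → [0,2); WM=1
i=2 t=5 v=8: → [4,6); WM=1
i=3 t=7 v=1: → [6,8); WM=7; [0,2) fires=8 [4,6) fires=8
i=4 t=6 v=6: → [6,8); WM=7
i=5 t=10 v=8: → [10,12); WM=10; [6,8) fires=6
i=6 t=8 v=7: DROP (t<10-1); WM=10
i=7 t=11 v=7: → [10,12); WM=11

[0,2)=8 [4,6)=8 [6,8)=6 [10,12)=8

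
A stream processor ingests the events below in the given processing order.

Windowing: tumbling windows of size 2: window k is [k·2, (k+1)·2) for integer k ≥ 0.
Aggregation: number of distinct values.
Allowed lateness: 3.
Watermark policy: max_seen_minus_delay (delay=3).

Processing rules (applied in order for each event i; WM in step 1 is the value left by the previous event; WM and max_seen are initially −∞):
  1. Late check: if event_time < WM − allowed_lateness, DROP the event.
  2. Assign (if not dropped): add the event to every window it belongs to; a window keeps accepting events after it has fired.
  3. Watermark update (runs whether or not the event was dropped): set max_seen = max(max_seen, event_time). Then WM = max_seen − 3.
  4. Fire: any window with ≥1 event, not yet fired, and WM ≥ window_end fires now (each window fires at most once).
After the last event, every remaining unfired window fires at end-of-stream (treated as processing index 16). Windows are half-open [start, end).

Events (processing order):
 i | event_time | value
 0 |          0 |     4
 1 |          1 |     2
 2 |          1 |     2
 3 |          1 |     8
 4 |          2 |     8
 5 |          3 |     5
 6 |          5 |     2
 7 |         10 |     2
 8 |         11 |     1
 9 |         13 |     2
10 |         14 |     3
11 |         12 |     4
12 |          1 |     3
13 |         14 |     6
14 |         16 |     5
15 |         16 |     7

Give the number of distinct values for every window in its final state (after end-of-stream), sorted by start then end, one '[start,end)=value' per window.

i=0 t=0 v=4: → [0,2); WM=-3
i=1 t=1 v=2: → [0,2); WM=-2
i=2 t=1 v=2: → [0,2); WM=-2
i=3 t=1 v=8: → [0,2); WM=-2
i=4 t=2 v=8: → [2,4); WM=-1
i=5 t=3 v=5: → [2,4); WM=0
i=6 t=5 v=2: → [4,6); WM=2; [0,2) fires=3
i=7 t=10 v=2: → [10,12); WM=7; [2,4) fires=2 [4,6) fires=1
i=8 t=11 v=1: → [10,12); WM=8
i=9 t=13 v=2: → [12,14); WM=10
i=10 t=14 v=3: → [14,16); WM=11
i=11 t=12 v=4: → [12,14); WM=11
i=12 t=1 v=3: DROP (t<11-3); WM=11
i=13 t=14 v=6: → [14,16); WM=11
i=14 t=16 v=5: → [16,18); WM=13; [10,12) fires=2
i=15 t=16 v=7: → [16,18); WM=13

[0,2)=3 [2,4)=2 [4,6)=1 [10,12)=2 [12,14)=2 [14,16)=2 [16,18)=2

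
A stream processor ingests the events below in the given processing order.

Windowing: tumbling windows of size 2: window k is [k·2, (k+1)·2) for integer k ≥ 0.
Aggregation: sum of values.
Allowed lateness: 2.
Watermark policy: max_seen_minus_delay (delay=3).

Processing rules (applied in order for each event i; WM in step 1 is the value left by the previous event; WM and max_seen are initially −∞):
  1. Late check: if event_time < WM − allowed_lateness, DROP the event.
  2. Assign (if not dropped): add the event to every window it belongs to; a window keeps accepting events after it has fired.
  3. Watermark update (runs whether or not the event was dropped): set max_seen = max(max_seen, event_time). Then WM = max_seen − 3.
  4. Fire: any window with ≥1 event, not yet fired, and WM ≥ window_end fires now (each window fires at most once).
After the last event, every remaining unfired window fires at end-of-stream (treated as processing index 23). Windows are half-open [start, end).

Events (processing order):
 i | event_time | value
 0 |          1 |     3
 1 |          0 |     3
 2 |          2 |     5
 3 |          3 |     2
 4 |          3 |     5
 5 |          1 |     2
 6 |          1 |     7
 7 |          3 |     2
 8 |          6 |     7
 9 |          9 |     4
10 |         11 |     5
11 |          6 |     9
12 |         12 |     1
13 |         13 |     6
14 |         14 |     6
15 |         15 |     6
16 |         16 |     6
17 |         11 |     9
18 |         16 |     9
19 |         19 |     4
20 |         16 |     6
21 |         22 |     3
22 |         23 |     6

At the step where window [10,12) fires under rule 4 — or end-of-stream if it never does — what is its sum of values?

i=0 t=1 v=3: → [0,2); WM=-2
i=1 t=0 v=3: → [0,2); WM=-2
i=2 t=2 v=5: → [2,4); WM=-1
i=3 t=3 v=2: → [2,4); WM=0
i=4 t=3 v=5: → [2,4); WM=0
i=5 t=1 v=2: → [0,2); WM=0
i=6 t=1 v=7: → [0,2); WM=0
i=7 t=3 v=2: → [2,4); WM=0
i=8 t=6 v=7: → [6,8); WM=3; [0,2) fires=15
i=9 t=9 v=4: → [8,10); WM=6; [2,4) fires=14
i=10 t=11 v=5: → [10,12); WM=8; [6,8) fires=7
i=11 t=6 v=9: → [6,8); WM=8
i=12 t=12 v=1: → [12,14); WM=9
i=13 t=13 v=6: → [12,14); WM=10; [8,10) fires=4
i=14 t=14 v=6: → [14,16); WM=11
i=15 t=15 v=6: → [14,16); WM=12; [10,12) fires=5
i=16 t=16 v=6: → [16,18); WM=13
i=17 t=11 v=9: → [10,12); WM=13
i=18 t=16 v=9: → [16,18); WM=13
i=19 t=19 v=4: → [18,20); WM=16; [12,14) fires=7 [14,16) fires=12
i=20 t=16 v=6: → [16,18); WM=16
i=21 t=22 v=3: → [22,24); WM=19; [16,18) fires=21
i=22 t=23 v=6: → [22,24); WM=20; [18,20) fires=4

5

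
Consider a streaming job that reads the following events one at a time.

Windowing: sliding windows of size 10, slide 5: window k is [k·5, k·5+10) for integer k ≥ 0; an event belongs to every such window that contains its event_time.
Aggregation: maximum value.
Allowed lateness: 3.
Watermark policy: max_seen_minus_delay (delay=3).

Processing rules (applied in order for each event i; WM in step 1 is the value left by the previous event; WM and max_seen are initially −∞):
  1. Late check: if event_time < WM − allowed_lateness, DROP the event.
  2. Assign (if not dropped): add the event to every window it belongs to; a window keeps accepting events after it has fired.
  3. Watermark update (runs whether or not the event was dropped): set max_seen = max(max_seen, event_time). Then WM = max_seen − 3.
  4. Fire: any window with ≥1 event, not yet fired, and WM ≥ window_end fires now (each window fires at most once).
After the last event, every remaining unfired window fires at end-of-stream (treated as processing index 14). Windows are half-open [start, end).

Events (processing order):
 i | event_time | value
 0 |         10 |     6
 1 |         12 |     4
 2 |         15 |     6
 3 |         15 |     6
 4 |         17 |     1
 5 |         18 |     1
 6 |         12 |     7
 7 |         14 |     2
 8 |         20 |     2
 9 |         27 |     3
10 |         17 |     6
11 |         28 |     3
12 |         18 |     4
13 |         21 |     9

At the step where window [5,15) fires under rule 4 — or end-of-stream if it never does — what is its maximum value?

i=0 t=10 v=6: → [10,20),[5,15); WM=7
i=1 t=12 v=4: → [10,20),[5,15); WM=9
i=2 t=15 v=6: → [15,25),[10,20); WM=12
i=3 t=15 v=6: → [15,25),[10,20); WM=12
i=4 t=17 v=1: → [15,25),[10,20); WM=14
i=5 t=18 v=1: → [15,25),[10,20); WM=15; [5,15) fires=6
i=6 t=12 v=7: → [10,20),[5,15); WM=15
i=7 t=14 v=2: → [10,20),[5,15); WM=15
i=8 t=20 v=2: → [20,30),[15,25); WM=17
i=9 t=27 v=3: → [25,35),[20,30); WM=24; [10,20) fires=7
i=10 t=17 v=6: DROP (t<24-3); WM=24
i=11 t=28 v=3: → [25,35),[20,30); WM=25; [15,25) fires=6
i=12 t=18 v=4: DROP (t<25-3); WM=25
i=13 t=21 v=9: DROP (t<25-3); WM=25

6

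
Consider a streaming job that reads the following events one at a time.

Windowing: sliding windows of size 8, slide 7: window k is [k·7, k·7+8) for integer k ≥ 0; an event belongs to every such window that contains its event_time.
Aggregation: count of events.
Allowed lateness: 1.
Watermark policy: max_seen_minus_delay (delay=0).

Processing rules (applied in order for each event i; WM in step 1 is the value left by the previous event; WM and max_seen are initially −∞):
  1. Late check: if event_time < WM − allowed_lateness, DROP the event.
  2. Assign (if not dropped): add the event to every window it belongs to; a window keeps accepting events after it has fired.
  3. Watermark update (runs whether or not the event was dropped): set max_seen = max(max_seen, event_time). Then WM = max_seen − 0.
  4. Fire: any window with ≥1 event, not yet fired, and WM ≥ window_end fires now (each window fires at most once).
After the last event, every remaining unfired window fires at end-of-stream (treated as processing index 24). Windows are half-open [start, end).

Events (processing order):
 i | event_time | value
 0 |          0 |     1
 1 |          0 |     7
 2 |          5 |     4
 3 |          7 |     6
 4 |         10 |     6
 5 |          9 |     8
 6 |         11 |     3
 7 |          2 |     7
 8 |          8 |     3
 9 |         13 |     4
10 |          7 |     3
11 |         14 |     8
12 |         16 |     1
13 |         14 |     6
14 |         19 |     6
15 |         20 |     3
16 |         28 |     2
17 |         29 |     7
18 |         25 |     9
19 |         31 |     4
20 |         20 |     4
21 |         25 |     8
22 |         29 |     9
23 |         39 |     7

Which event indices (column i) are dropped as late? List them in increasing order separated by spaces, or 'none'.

i=0 t=0 v=1: → [0,8); WM=0
i=1 t=0 v=7: → [0,8); WM=0
i=2 t=5 v=4: → [0,8); WM=5
i=3 t=7 v=6: → [7,15),[0,8); WM=7
i=4 t=10 v=6: → [7,15); WM=10; [0,8) fires=4
i=5 t=9 v=8: → [7,15); WM=10
i=6 t=11 v=3: → [7,15); WM=11
i=7 t=2 v=7: DROP (t<11-1); WM=11
i=8 t=8 v=3: DROP (t<11-1); WM=11
i=9 t=13 v=4: → [7,15); WM=13
i=10 t=7 v=3: DROP (t<13-1); WM=13
i=11 t=14 v=8: → [14,22),[7,15); WM=14
i=12 t=16 v=1: → [14,22); WM=16; [7,15) fires=6
i=13 t=14 v=6: DROP (t<16-1); WM=16
i=14 t=19 v=6: → [14,22); WM=19
i=15 t=20 v=3: → [14,22); WM=20
i=16 t=28 v=2: → [28,36),[21,29); WM=28; [14,22) fires=4
i=17 t=29 v=7: → [28,36); WM=29; [21,29) fires=1
i=18 t=25 v=9: DROP (t<29-1); WM=29
i=19 t=31 v=4: → [28,36); WM=31
i=20 t=20 v=4: DROP (t<31-1); WM=31
i=21 t=25 v=8: DROP (t<31-1); WM=31
i=22 t=29 v=9: DROP (t<31-1); WM=31
i=23 t=39 v=7: → [35,43); WM=39; [28,36) fires=3

7 8 10 13 18 20 21 22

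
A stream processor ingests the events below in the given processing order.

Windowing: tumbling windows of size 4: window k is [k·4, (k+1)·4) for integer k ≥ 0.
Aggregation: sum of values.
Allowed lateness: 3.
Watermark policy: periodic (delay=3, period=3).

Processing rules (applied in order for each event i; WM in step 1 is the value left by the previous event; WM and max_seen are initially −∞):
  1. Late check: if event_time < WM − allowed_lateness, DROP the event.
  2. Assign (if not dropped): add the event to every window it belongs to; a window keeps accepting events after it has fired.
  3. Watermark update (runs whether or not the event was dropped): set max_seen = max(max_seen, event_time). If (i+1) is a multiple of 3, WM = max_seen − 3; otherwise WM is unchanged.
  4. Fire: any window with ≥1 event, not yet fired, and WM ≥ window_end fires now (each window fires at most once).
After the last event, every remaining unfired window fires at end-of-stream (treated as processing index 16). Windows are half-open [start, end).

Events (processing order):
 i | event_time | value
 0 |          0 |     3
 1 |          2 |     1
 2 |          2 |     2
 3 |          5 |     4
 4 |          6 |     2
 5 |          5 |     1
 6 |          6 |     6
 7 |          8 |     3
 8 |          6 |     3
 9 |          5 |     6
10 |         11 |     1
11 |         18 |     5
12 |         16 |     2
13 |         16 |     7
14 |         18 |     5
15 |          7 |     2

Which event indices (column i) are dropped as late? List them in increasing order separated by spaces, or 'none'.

15

i=0 t=0 v=3: → [0,4); WM=−∞
i=1 t=2 v=1: → [0,4); WM=−∞
i=2 t=2 v=2: → [0,4); WM=-1
i=3 t=5 v=4: → [4,8); WM=-1
i=4 t=6 v=2: → [4,8); WM=-1
i=5 t=5 v=1: → [4,8); WM=3
i=6 t=6 v=6: → [4,8); WM=3
i=7 t=8 v=3: → [8,12); WM=3
i=8 t=6 v=3: → [4,8); WM=5; [0,4) fires=6
i=9 t=5 v=6: → [4,8); WM=5
i=10 t=11 v=1: → [8,12); WM=5
i=11 t=18 v=5: → [16,20); WM=15; [4,8) fires=22 [8,12) fires=4
i=12 t=16 v=2: → [16,20); WM=15
i=13 t=16 v=7: → [16,20); WM=15
i=14 t=18 v=5: → [16,20); WM=15
i=15 t=7 v=2: DROP (t<15-3); WM=15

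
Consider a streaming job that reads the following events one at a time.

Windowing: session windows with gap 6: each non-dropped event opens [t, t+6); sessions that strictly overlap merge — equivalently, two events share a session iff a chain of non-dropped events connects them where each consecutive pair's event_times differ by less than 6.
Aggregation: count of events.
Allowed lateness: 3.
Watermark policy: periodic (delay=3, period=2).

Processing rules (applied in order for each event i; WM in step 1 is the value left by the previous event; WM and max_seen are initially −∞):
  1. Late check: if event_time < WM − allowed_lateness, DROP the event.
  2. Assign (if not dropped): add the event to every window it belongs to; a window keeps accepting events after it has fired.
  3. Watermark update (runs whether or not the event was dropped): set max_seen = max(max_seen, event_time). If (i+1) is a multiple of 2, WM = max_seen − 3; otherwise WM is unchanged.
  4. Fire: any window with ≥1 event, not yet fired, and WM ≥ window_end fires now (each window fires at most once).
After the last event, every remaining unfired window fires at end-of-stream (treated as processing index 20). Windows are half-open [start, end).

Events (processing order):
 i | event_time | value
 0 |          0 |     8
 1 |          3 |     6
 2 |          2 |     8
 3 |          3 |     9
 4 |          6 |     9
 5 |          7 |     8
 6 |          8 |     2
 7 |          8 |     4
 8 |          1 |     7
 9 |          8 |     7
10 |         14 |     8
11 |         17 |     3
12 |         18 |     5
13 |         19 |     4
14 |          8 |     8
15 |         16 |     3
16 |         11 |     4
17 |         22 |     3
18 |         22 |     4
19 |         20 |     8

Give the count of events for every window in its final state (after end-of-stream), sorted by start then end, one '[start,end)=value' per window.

[0,14)=9 [14,28)=8

i=0 t=0 v=8: → [0,6); WM=−∞
i=1 t=3 v=6: → [0,9); WM=0
i=2 t=2 v=8: → [0,9); WM=0
i=3 t=3 v=9: → [0,9); WM=0
i=4 t=6 v=9: → [0,12); WM=0
i=5 t=7 v=8: → [0,13); WM=4
i=6 t=8 v=2: → [0,14); WM=4
i=7 t=8 v=4: → [0,14); WM=5
i=8 t=1 v=7: DROP (t<5-3); WM=5
i=9 t=8 v=7: → [0,14); WM=5
i=10 t=14 v=8: → [14,20); WM=5
i=11 t=17 v=3: → [14,23); WM=14
i=12 t=18 v=5: → [14,24); WM=14
i=13 t=19 v=4: → [14,25); WM=16
i=14 t=8 v=8: DROP (t<16-3); WM=16
i=15 t=16 v=3: → [14,25); WM=16
i=16 t=11 v=4: DROP (t<16-3); WM=16
i=17 t=22 v=3: → [14,28); WM=19
i=18 t=22 v=4: → [14,28); WM=19
i=19 t=20 v=8: → [14,28); WM=19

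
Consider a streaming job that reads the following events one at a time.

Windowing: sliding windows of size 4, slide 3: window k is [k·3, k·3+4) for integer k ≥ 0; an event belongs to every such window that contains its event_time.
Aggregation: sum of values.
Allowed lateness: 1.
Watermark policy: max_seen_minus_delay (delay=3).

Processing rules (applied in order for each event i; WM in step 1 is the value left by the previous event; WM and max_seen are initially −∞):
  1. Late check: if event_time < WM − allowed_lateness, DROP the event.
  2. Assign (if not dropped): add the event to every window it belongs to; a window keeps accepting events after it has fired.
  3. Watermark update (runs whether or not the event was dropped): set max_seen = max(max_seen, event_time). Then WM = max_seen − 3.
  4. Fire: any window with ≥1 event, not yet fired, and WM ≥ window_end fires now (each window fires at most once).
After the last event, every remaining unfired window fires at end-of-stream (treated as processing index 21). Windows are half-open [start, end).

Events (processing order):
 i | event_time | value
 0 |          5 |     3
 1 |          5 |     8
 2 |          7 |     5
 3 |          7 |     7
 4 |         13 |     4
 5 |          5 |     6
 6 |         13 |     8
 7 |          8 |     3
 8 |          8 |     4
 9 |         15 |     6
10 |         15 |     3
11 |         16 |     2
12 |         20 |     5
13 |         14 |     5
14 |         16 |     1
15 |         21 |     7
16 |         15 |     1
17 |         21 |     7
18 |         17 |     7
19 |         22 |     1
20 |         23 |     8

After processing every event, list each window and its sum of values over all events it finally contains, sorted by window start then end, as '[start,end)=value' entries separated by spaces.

[3,7)=11 [6,10)=12 [12,16)=21 [15,19)=19 [18,22)=19 [21,25)=23

i=0 t=5 v=3: → [3,7); WM=2
i=1 t=5 v=8: → [3,7); WM=2
i=2 t=7 v=5: → [6,10); WM=4
i=3 t=7 v=7: → [6,10); WM=4
i=4 t=13 v=4: → [12,16); WM=10; [3,7) fires=11 [6,10) fires=12
i=5 t=5 v=6: DROP (t<10-1); WM=10
i=6 t=13 v=8: → [12,16); WM=10
i=7 t=8 v=3: DROP (t<10-1); WM=10
i=8 t=8 v=4: DROP (t<10-1); WM=10
i=9 t=15 v=6: → [15,19),[12,16); WM=12
i=10 t=15 v=3: → [15,19),[12,16); WM=12
i=11 t=16 v=2: → [15,19); WM=13
i=12 t=20 v=5: → [18,22); WM=17; [12,16) fires=21
i=13 t=14 v=5: DROP (t<17-1); WM=17
i=14 t=16 v=1: → [15,19); WM=17
i=15 t=21 v=7: → [21,25),[18,22); WM=18
i=16 t=15 v=1: DROP (t<18-1); WM=18
i=17 t=21 v=7: → [21,25),[18,22); WM=18
i=18 t=17 v=7: → [15,19); WM=18
i=19 t=22 v=1: → [21,25); WM=19; [15,19) fires=19
i=20 t=23 v=8: → [21,25); WM=20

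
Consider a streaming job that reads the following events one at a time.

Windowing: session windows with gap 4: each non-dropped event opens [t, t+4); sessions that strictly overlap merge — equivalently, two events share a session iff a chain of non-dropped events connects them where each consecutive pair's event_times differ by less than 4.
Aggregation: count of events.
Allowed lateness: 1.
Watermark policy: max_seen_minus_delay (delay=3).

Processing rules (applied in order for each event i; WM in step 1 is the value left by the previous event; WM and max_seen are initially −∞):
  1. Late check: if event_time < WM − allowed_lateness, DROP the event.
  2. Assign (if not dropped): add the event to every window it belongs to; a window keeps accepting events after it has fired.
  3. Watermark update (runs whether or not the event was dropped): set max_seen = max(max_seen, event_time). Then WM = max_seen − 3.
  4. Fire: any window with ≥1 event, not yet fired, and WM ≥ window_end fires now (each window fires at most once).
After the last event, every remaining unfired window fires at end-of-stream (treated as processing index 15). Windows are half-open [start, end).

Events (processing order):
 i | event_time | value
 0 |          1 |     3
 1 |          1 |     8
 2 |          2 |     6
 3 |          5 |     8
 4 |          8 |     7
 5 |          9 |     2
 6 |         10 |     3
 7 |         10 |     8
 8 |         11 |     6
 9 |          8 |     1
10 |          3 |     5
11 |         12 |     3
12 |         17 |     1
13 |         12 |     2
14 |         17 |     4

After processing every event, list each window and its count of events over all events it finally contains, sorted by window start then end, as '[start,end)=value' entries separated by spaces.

i=0 t=1 v=3: → [1,5); WM=-2
i=1 t=1 v=8: → [1,5); WM=-2
i=2 t=2 v=6: → [1,6); WM=-1
i=3 t=5 v=8: → [1,9); WM=2
i=4 t=8 v=7: → [1,12); WM=5
i=5 t=9 v=2: → [1,13); WM=6
i=6 t=10 v=3: → [1,14); WM=7
i=7 t=10 v=8: → [1,14); WM=7
i=8 t=11 v=6: → [1,15); WM=8
i=9 t=8 v=1: → [1,15); WM=8
i=10 t=3 v=5: DROP (t<8-1); WM=8
i=11 t=12 v=3: → [1,16); WM=9
i=12 t=17 v=1: → [17,21); WM=14
i=13 t=12 v=2: DROP (t<14-1); WM=14
i=14 t=17 v=4: → [17,21); WM=14

[1,16)=11 [17,21)=2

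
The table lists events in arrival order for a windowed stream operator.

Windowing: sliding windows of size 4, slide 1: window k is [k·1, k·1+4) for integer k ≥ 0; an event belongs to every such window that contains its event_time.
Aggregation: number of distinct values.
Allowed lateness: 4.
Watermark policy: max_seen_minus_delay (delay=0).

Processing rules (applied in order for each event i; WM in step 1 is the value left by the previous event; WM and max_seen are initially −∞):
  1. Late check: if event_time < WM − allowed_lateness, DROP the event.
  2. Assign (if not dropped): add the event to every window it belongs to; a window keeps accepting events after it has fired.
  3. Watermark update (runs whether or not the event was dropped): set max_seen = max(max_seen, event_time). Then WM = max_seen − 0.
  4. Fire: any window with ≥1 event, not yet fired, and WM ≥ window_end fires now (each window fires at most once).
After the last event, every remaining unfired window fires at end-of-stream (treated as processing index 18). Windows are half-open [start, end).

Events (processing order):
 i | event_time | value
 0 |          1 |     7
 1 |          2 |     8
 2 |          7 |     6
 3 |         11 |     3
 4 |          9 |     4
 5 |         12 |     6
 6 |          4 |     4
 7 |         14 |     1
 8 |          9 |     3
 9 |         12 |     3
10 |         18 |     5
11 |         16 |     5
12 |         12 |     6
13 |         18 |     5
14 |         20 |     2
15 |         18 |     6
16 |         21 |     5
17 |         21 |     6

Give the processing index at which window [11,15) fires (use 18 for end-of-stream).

10

i=0 t=1 v=7: → [1,5),[0,4); WM=1
i=1 t=2 v=8: → [2,6),[1,5),[0,4); WM=2
i=2 t=7 v=6: → [7,11),[6,10),[5,9),[4,8); WM=7; [0,4) fires=2 [1,5) fires=2 [2,6) fires=1
i=3 t=11 v=3: → [11,15),[10,14),[9,13),[8,12); WM=11; [4,8) fires=1 [5,9) fires=1 [6,10) fires=1 [7,11) fires=1
i=4 t=9 v=4: → [9,13),[8,12),[7,11),[6,10); WM=11
i=5 t=12 v=6: → [12,16),[11,15),[10,14),[9,13); WM=12; [8,12) fires=2
i=6 t=4 v=4: DROP (t<12-4); WM=12
i=7 t=14 v=1: → [14,18),[13,17),[12,16),[11,15); WM=14; [9,13) fires=3 [10,14) fires=2
i=8 t=9 v=3: DROP (t<14-4); WM=14
i=9 t=12 v=3: → [12,16),[11,15),[10,14),[9,13); WM=14
i=10 t=18 v=5: → [18,22),[17,21),[16,20),[15,19); WM=18; [11,15) fires=3 [12,16) fires=3 [13,17) fires=1 [14,18) fires=1
i=11 t=16 v=5: → [16,20),[15,19),[14,18),[13,17); WM=18
i=12 t=12 v=6: DROP (t<18-4); WM=18
i=13 t=18 v=5: → [18,22),[17,21),[16,20),[15,19); WM=18
i=14 t=20 v=2: → [20,24),[19,23),[18,22),[17,21); WM=20; [15,19) fires=1 [16,20) fires=1
i=15 t=18 v=6: → [18,22),[17,21),[16,20),[15,19); WM=20
i=16 t=21 v=5: → [21,25),[20,24),[19,23),[18,22); WM=21; [17,21) fires=3
i=17 t=21 v=6: → [21,25),[20,24),[19,23),[18,22); WM=21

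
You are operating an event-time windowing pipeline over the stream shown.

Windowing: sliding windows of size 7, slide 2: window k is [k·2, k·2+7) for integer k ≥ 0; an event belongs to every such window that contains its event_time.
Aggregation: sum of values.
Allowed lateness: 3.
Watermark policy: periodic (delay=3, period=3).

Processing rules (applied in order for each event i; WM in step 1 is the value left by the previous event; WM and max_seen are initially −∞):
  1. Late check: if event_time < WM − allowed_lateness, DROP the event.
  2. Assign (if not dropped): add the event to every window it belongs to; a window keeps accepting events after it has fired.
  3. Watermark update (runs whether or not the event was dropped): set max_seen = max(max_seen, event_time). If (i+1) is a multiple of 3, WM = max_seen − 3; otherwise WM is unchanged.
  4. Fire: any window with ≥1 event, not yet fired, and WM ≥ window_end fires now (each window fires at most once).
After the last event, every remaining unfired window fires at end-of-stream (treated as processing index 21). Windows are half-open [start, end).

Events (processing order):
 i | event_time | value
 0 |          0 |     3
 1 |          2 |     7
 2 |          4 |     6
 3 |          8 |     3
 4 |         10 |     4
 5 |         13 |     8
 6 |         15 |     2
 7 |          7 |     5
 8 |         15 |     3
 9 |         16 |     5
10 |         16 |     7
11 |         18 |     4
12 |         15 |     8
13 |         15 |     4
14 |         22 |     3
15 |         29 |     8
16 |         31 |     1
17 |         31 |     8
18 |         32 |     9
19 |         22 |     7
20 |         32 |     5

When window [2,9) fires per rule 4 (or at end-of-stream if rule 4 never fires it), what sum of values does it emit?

i=0 t=0 v=3: → [0,7); WM=−∞
i=1 t=2 v=7: → [2,9),[0,7); WM=−∞
i=2 t=4 v=6: → [4,11),[2,9),[0,7); WM=1
i=3 t=8 v=3: → [8,15),[6,13),[4,11),[2,9); WM=1
i=4 t=10 v=4: → [10,17),[8,15),[6,13),[4,11); WM=1
i=5 t=13 v=8: → [12,19),[10,17),[8,15); WM=10; [0,7) fires=16 [2,9) fires=16
i=6 t=15 v=2: → [14,21),[12,19),[10,17); WM=10
i=7 t=7 v=5: → [6,13),[4,11),[2,9); WM=10
i=8 t=15 v=3: → [14,21),[12,19),[10,17); WM=12; [4,11) fires=18
i=9 t=16 v=5: → [16,23),[14,21),[12,19),[10,17); WM=12
i=10 t=16 v=7: → [16,23),[14,21),[12,19),[10,17); WM=12
i=11 t=18 v=4: → [18,25),[16,23),[14,21),[12,19); WM=15; [6,13) fires=12 [8,15) fires=15
i=12 t=15 v=8: → [14,21),[12,19),[10,17); WM=15
i=13 t=15 v=4: → [14,21),[12,19),[10,17); WM=15
i=14 t=22 v=3: → [22,29),[20,27),[18,25),[16,23); WM=19; [10,17) fires=41 [12,19) fires=41
i=15 t=29 v=8: → [28,35),[26,33),[24,31); WM=19
i=16 t=31 v=1: → [30,37),[28,35),[26,33); WM=19
i=17 t=31 v=8: → [30,37),[28,35),[26,33); WM=28; [14,21) fires=33 [16,23) fires=19 [18,25) fires=7 [20,27) fires=3
i=18 t=32 v=9: → [32,39),[30,37),[28,35),[26,33); WM=28
i=19 t=22 v=7: DROP (t<28-3); WM=28
i=20 t=32 v=5: → [32,39),[30,37),[28,35),[26,33); WM=29; [22,29) fires=3

16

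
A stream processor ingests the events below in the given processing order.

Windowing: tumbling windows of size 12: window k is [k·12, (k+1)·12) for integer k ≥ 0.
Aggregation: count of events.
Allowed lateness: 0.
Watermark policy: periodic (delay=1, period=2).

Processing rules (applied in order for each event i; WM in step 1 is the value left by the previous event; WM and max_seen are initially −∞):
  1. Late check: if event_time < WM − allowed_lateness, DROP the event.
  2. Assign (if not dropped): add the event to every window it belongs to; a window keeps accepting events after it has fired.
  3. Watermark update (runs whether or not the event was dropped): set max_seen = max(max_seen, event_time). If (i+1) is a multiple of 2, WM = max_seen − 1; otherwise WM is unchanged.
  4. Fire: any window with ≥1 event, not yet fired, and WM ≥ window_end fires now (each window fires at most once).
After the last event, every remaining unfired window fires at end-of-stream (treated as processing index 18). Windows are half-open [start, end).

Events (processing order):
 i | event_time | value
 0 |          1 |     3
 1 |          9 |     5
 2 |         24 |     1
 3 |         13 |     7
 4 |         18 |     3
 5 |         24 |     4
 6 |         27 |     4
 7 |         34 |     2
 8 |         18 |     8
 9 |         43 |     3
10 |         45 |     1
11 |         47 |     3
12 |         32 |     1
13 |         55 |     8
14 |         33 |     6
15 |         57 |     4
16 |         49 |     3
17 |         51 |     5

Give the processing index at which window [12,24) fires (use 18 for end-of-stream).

7

i=0 t=1 v=3: → [0,12); WM=−∞
i=1 t=9 v=5: → [0,12); WM=8
i=2 t=24 v=1: → [24,36); WM=8
i=3 t=13 v=7: → [12,24); WM=23; [0,12) fires=2
i=4 t=18 v=3: DROP (t<23-0); WM=23
i=5 t=24 v=4: → [24,36); WM=23
i=6 t=27 v=4: → [24,36); WM=23
i=7 t=34 v=2: → [24,36); WM=33; [12,24) fires=1
i=8 t=18 v=8: DROP (t<33-0); WM=33
i=9 t=43 v=3: → [36,48); WM=42; [24,36) fires=4
i=10 t=45 v=1: → [36,48); WM=42
i=11 t=47 v=3: → [36,48); WM=46
i=12 t=32 v=1: DROP (t<46-0); WM=46
i=13 t=55 v=8: → [48,60); WM=54; [36,48) fires=3
i=14 t=33 v=6: DROP (t<54-0); WM=54
i=15 t=57 v=4: → [48,60); WM=56
i=16 t=49 v=3: DROP (t<56-0); WM=56
i=17 t=51 v=5: DROP (t<56-0); WM=56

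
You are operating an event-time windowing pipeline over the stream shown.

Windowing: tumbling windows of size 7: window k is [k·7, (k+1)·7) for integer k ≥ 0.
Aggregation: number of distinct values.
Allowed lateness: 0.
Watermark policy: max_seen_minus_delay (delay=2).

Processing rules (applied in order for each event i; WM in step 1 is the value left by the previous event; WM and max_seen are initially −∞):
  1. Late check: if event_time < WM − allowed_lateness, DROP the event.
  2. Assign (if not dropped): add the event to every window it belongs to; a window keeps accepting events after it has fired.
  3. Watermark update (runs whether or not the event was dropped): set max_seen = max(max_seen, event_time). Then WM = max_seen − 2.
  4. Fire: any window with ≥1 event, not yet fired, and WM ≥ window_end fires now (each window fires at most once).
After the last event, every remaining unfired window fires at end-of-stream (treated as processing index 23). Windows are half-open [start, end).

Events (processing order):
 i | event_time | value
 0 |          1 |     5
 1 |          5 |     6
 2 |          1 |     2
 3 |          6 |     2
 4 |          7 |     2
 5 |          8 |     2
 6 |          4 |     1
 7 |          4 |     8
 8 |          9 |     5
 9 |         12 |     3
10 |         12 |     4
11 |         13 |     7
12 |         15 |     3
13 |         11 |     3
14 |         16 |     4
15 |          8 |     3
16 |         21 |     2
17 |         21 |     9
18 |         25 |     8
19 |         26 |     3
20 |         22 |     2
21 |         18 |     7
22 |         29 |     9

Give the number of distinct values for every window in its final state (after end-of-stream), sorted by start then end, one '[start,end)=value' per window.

i=0 t=1 v=5: → [0,7); WM=-1
i=1 t=5 v=6: → [0,7); WM=3
i=2 t=1 v=2: DROP (t<3-0); WM=3
i=3 t=6 v=2: → [0,7); WM=4
i=4 t=7 v=2: → [7,14); WM=5
i=5 t=8 v=2: → [7,14); WM=6
i=6 t=4 v=1: DROP (t<6-0); WM=6
i=7 t=4 v=8: DROP (t<6-0); WM=6
i=8 t=9 v=5: → [7,14); WM=7; [0,7) fires=3
i=9 t=12 v=3: → [7,14); WM=10
i=10 t=12 v=4: → [7,14); WM=10
i=11 t=13 v=7: → [7,14); WM=11
i=12 t=15 v=3: → [14,21); WM=13
i=13 t=11 v=3: DROP (t<13-0); WM=13
i=14 t=16 v=4: → [14,21); WM=14; [7,14) fires=5
i=15 t=8 v=3: DROP (t<14-0); WM=14
i=16 t=21 v=2: → [21,28); WM=19
i=17 t=21 v=9: → [21,28); WM=19
i=18 t=25 v=8: → [21,28); WM=23; [14,21) fires=2
i=19 t=26 v=3: → [21,28); WM=24
i=20 t=22 v=2: DROP (t<24-0); WM=24
i=21 t=18 v=7: DROP (t<24-0); WM=24
i=22 t=29 v=9: → [28,35); WM=27

[0,7)=3 [7,14)=5 [14,21)=2 [21,28)=4 [28,35)=1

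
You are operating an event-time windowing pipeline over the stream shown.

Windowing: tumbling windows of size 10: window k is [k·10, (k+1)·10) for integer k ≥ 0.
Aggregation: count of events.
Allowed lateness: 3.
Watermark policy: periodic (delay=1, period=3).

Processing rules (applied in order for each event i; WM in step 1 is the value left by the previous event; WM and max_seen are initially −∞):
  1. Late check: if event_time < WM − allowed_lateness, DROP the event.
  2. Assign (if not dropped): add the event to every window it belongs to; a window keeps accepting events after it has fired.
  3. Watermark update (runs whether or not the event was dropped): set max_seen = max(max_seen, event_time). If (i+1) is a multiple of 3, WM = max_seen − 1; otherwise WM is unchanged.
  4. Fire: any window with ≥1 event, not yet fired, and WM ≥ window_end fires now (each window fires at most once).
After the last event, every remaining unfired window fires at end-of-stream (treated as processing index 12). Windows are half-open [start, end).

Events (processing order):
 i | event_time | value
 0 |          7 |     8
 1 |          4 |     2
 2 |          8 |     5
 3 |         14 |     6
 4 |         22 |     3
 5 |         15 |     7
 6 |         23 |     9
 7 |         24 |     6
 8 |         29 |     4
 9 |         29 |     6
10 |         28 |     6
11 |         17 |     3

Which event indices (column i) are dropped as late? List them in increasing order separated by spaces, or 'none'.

11

i=0 t=7 v=8: → [0,10); WM=−∞
i=1 t=4 v=2: → [0,10); WM=−∞
i=2 t=8 v=5: → [0,10); WM=7
i=3 t=14 v=6: → [10,20); WM=7
i=4 t=22 v=3: → [20,30); WM=7
i=5 t=15 v=7: → [10,20); WM=21; [0,10) fires=3 [10,20) fires=2
i=6 t=23 v=9: → [20,30); WM=21
i=7 t=24 v=6: → [20,30); WM=21
i=8 t=29 v=4: → [20,30); WM=28
i=9 t=29 v=6: → [20,30); WM=28
i=10 t=28 v=6: → [20,30); WM=28
i=11 t=17 v=3: DROP (t<28-3); WM=28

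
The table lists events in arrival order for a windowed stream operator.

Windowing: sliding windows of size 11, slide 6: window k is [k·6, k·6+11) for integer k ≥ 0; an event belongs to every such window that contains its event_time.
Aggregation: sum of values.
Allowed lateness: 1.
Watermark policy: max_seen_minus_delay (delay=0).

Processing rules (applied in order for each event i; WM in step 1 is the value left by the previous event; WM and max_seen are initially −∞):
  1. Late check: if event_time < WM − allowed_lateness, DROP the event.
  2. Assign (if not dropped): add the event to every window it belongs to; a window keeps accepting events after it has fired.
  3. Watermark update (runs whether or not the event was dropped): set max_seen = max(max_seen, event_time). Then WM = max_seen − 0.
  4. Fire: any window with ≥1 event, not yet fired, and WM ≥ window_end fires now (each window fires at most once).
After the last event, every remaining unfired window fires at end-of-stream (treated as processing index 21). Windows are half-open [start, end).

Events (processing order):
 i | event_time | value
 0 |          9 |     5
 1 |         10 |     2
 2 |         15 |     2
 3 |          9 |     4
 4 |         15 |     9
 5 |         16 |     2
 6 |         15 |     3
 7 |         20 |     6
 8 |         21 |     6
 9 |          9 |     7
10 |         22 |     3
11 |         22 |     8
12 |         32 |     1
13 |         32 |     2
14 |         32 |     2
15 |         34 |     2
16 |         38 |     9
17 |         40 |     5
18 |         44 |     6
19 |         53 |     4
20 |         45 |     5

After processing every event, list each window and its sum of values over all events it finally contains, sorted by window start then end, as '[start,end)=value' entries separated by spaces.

[0,11)=7 [6,17)=23 [12,23)=39 [18,29)=23 [24,35)=7 [30,41)=21 [36,47)=20 [42,53)=6 [48,59)=4

i=0 t=9 v=5: → [6,17),[0,11); WM=9
i=1 t=10 v=2: → [6,17),[0,11); WM=10
i=2 t=15 v=2: → [12,23),[6,17); WM=15; [0,11) fires=7
i=3 t=9 v=4: DROP (t<15-1); WM=15
i=4 t=15 v=9: → [12,23),[6,17); WM=15
i=5 t=16 v=2: → [12,23),[6,17); WM=16
i=6 t=15 v=3: → [12,23),[6,17); WM=16
i=7 t=20 v=6: → [18,29),[12,23); WM=20; [6,17) fires=23
i=8 t=21 v=6: → [18,29),[12,23); WM=21
i=9 t=9 v=7: DROP (t<21-1); WM=21
i=10 t=22 v=3: → [18,29),[12,23); WM=22
i=11 t=22 v=8: → [18,29),[12,23); WM=22
i=12 t=32 v=1: → [30,41),[24,35); WM=32; [12,23) fires=39 [18,29) fires=23
i=13 t=32 v=2: → [30,41),[24,35); WM=32
i=14 t=32 v=2: → [30,41),[24,35); WM=32
i=15 t=34 v=2: → [30,41),[24,35); WM=34
i=16 t=38 v=9: → [36,47),[30,41); WM=38; [24,35) fires=7
i=17 t=40 v=5: → [36,47),[30,41); WM=40
i=18 t=44 v=6: → [42,53),[36,47); WM=44; [30,41) fires=21
i=19 t=53 v=4: → [48,59); WM=53; [36,47) fires=20 [42,53) fires=6
i=20 t=45 v=5: DROP (t<53-1); WM=53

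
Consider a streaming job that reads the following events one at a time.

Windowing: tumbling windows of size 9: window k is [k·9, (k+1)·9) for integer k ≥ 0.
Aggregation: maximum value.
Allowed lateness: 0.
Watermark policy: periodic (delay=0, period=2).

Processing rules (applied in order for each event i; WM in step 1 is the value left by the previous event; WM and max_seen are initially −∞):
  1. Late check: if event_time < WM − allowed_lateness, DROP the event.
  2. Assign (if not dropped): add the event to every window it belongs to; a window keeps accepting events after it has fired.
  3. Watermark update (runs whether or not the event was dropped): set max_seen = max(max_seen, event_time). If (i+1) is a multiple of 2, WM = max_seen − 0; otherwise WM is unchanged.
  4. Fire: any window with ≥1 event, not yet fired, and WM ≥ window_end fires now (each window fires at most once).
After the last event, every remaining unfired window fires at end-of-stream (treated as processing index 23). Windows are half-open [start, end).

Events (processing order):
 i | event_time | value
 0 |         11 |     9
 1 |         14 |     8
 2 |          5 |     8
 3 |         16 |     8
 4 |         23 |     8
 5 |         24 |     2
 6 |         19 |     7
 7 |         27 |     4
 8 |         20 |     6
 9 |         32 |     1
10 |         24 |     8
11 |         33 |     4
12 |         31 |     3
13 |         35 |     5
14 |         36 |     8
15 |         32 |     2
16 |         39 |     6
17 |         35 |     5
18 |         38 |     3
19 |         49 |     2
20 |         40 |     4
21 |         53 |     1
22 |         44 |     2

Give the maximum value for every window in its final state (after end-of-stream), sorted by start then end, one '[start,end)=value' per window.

i=0 t=11 v=9: → [9,18); WM=−∞
i=1 t=14 v=8: → [9,18); WM=14
i=2 t=5 v=8: DROP (t<14-0); WM=14
i=3 t=16 v=8: → [9,18); WM=16
i=4 t=23 v=8: → [18,27); WM=16
i=5 t=24 v=2: → [18,27); WM=24; [9,18) fires=9
i=6 t=19 v=7: DROP (t<24-0); WM=24
i=7 t=27 v=4: → [27,36); WM=27; [18,27) fires=8
i=8 t=20 v=6: DROP (t<27-0); WM=27
i=9 t=32 v=1: → [27,36); WM=32
i=10 t=24 v=8: DROP (t<32-0); WM=32
i=11 t=33 v=4: → [27,36); WM=33
i=12 t=31 v=3: DROP (t<33-0); WM=33
i=13 t=35 v=5: → [27,36); WM=35
i=14 t=36 v=8: → [36,45); WM=35
i=15 t=32 v=2: DROP (t<35-0); WM=36; [27,36) fires=5
i=16 t=39 v=6: → [36,45); WM=36
i=17 t=35 v=5: DROP (t<36-0); WM=39
i=18 t=38 v=3: DROP (t<39-0); WM=39
i=19 t=49 v=2: → [45,54); WM=49; [36,45) fires=8
i=20 t=40 v=4: DROP (t<49-0); WM=49
i=21 t=53 v=1: → [45,54); WM=53
i=22 t=44 v=2: DROP (t<53-0); WM=53

[9,18)=9 [18,27)=8 [27,36)=5 [36,45)=8 [45,54)=2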